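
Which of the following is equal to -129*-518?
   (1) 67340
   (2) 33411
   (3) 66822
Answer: 3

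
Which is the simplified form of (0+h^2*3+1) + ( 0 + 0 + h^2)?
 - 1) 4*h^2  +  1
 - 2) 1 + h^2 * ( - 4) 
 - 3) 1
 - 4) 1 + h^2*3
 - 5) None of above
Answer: 1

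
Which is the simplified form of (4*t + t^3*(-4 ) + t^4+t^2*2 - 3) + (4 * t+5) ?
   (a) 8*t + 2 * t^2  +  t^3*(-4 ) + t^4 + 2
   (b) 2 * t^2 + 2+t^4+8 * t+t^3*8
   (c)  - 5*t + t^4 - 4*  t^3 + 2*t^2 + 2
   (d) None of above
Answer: a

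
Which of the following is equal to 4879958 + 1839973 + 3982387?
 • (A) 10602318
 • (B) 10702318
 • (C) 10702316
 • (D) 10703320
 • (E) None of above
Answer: B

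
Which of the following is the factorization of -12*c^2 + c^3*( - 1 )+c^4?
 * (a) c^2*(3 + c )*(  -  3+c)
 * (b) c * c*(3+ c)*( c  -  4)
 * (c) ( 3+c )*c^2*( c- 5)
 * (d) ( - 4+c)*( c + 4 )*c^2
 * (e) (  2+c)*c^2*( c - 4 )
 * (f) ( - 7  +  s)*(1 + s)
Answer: b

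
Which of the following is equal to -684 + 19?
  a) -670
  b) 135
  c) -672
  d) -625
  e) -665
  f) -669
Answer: e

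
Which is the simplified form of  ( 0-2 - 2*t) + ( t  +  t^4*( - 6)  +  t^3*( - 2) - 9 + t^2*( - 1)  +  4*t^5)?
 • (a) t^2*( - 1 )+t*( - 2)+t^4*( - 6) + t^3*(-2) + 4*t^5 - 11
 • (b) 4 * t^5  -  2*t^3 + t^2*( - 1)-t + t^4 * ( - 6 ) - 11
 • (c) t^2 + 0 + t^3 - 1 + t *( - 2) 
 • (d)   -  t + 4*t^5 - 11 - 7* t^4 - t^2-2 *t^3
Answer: b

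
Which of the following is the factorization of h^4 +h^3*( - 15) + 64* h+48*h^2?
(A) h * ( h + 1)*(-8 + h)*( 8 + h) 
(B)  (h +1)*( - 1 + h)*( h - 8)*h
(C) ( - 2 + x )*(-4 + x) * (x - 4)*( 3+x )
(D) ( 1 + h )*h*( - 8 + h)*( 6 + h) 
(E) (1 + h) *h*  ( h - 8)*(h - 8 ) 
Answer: E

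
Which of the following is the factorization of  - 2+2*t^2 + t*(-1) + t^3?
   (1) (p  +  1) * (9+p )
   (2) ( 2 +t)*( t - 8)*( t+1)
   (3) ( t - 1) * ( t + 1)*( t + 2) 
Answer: 3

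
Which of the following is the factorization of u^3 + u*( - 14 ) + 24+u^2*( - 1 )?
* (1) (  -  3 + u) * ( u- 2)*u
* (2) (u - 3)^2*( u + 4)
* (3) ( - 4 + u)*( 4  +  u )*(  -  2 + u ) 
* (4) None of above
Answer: 4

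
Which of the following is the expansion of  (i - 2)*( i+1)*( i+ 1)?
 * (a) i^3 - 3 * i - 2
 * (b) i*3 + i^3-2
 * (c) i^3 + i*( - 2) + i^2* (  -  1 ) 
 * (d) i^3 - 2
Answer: a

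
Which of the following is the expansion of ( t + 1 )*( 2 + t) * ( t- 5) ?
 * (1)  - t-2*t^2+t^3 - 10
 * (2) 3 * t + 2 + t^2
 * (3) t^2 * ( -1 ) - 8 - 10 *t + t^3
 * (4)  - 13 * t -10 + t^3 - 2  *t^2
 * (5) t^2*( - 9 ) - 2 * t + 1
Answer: 4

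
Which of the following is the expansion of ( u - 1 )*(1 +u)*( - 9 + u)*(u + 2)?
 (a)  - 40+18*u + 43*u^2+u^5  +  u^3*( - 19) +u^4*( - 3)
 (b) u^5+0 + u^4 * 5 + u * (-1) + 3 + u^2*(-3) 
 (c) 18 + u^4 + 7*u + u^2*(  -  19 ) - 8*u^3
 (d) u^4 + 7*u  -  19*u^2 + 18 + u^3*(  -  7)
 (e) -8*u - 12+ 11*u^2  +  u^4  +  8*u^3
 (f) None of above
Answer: d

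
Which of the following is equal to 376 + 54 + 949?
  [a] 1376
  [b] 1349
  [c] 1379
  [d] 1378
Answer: c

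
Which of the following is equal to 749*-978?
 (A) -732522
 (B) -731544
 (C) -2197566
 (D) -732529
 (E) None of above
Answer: A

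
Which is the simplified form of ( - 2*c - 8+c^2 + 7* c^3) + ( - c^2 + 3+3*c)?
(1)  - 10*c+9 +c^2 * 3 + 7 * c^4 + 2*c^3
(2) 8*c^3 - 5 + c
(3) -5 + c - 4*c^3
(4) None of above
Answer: 4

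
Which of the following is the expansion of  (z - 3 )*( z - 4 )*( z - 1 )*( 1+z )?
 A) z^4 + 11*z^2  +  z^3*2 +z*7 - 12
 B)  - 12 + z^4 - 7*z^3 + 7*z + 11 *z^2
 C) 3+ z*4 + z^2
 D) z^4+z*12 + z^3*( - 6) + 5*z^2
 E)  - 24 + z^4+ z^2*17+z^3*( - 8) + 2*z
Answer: B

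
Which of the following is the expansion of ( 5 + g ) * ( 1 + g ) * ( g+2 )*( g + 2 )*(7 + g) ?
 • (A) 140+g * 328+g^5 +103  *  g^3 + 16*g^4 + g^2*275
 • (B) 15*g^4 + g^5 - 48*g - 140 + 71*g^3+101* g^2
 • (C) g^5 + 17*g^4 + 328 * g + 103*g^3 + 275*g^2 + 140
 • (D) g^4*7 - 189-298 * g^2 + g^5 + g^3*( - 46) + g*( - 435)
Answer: C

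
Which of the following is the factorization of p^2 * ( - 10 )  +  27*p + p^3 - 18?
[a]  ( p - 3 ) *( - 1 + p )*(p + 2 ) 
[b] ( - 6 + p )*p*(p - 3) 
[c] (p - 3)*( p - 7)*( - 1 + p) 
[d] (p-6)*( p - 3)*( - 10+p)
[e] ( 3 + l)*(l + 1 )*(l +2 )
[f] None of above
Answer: f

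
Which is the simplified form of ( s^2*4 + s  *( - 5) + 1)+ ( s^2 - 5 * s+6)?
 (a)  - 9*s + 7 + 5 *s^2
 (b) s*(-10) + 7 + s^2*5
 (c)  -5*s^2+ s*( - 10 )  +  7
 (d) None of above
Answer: b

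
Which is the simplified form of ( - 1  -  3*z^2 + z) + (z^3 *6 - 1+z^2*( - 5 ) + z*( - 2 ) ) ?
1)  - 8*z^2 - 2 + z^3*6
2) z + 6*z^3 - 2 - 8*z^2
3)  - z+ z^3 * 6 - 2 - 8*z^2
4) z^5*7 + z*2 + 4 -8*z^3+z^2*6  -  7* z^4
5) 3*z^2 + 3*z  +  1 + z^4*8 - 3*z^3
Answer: 3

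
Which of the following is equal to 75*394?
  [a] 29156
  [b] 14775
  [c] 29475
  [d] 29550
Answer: d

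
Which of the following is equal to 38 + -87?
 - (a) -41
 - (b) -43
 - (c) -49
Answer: c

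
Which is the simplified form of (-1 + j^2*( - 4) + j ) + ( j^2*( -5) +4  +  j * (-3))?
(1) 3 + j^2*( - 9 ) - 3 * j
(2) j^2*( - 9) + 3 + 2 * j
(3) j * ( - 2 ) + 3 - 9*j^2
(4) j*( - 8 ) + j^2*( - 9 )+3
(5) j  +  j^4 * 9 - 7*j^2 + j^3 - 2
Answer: 3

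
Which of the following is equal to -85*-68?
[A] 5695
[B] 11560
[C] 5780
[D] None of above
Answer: C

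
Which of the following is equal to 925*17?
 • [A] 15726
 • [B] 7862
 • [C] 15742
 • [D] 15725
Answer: D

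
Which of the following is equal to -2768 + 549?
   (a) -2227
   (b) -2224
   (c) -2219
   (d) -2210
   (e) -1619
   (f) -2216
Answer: c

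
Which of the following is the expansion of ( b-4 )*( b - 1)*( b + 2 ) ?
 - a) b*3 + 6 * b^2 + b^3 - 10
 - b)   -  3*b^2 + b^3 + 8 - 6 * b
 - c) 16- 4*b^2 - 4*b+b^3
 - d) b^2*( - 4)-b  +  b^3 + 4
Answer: b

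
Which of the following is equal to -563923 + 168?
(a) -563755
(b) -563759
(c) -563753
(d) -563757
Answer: a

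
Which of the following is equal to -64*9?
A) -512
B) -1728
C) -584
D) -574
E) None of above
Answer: E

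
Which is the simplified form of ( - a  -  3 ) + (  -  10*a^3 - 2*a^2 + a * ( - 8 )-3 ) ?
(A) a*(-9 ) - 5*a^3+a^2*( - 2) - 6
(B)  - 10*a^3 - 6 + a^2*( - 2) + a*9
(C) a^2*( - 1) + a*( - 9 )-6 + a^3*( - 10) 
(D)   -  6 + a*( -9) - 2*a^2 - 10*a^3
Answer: D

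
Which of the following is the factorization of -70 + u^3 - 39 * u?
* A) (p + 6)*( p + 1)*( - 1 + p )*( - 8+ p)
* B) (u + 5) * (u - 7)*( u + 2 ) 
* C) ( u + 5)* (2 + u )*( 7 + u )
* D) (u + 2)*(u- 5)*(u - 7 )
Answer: B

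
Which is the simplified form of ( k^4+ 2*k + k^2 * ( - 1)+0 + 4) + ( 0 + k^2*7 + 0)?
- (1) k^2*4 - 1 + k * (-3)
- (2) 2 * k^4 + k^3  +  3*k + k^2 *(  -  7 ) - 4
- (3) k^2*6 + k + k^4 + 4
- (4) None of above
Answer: 4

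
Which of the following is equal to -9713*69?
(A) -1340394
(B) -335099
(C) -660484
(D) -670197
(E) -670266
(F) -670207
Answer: D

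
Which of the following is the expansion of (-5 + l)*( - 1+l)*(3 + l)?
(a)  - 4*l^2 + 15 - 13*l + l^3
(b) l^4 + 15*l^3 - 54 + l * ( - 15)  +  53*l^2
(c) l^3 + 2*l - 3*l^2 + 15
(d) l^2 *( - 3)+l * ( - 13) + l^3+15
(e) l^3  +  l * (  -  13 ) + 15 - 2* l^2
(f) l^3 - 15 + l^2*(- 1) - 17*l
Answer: d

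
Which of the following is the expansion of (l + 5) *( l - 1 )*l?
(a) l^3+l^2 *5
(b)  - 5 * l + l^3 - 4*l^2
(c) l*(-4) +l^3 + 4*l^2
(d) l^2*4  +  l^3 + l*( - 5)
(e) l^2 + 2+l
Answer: d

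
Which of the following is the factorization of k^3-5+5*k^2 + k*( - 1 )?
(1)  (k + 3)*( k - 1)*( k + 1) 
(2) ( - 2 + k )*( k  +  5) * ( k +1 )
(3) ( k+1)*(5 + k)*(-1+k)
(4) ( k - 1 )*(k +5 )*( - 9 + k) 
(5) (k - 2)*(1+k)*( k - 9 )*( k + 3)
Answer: 3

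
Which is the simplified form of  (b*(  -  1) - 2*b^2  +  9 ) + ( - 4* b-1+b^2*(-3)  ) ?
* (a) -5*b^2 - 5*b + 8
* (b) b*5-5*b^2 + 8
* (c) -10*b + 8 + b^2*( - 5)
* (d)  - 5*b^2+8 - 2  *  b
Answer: a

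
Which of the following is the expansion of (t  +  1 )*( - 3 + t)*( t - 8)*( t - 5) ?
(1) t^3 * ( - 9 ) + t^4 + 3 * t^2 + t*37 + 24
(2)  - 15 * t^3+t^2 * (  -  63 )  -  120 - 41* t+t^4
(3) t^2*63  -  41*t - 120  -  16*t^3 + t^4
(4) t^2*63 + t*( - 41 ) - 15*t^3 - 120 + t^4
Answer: 4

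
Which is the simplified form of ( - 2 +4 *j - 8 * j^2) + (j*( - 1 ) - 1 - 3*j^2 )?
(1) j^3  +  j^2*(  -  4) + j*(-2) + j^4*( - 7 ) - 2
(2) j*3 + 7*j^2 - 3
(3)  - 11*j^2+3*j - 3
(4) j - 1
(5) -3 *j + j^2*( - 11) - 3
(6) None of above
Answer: 3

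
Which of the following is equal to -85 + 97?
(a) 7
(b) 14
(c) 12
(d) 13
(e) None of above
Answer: c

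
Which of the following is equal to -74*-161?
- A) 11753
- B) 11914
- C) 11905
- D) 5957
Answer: B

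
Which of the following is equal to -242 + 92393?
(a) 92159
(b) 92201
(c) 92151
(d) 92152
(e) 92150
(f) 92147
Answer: c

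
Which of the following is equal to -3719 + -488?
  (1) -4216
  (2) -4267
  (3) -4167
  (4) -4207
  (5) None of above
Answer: 4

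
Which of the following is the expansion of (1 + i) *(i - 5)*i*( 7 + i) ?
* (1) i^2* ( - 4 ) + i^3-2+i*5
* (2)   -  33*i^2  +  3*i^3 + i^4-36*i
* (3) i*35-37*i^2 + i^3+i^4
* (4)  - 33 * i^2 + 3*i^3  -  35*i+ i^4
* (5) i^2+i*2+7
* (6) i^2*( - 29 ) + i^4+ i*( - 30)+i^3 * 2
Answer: 4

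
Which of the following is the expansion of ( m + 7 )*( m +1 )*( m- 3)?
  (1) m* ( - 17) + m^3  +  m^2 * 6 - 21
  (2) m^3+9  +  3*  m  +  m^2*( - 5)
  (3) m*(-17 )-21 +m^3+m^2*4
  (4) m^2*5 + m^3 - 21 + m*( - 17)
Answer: 4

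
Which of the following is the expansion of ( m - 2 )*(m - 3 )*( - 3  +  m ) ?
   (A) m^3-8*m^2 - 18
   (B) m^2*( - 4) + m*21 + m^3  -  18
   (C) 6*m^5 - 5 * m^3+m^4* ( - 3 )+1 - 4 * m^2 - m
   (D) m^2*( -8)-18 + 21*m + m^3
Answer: D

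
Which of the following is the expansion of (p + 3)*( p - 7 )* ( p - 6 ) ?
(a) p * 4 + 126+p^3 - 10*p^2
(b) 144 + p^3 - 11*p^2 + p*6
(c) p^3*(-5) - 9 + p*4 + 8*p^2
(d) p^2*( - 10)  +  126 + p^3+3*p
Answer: d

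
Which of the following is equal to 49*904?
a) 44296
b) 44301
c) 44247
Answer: a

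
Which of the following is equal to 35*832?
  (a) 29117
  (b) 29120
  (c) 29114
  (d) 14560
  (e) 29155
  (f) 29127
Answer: b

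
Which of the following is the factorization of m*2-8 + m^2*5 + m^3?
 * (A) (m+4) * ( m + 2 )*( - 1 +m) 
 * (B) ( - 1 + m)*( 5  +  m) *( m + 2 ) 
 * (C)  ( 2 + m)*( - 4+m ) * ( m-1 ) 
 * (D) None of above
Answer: A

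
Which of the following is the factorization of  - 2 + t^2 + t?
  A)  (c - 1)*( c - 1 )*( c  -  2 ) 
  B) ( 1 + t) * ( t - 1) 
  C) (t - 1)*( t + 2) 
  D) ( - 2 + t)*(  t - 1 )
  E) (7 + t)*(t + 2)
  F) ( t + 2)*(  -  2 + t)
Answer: C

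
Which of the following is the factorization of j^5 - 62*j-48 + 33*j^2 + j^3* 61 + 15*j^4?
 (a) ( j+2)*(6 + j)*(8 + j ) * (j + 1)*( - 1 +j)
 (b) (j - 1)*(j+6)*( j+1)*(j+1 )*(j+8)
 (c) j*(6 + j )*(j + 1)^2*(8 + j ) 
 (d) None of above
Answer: b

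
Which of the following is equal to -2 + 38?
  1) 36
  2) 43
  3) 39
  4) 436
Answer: 1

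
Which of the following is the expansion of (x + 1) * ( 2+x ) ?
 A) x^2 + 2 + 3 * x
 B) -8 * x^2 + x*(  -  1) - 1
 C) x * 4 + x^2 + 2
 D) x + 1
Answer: A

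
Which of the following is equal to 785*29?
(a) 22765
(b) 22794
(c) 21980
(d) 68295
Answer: a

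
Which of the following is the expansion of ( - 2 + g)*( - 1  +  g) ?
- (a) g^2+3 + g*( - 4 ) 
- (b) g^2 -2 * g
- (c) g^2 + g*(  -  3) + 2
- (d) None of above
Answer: c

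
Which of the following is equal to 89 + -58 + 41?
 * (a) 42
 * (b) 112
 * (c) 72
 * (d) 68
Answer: c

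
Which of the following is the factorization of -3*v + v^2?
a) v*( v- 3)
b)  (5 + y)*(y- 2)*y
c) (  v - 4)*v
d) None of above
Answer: a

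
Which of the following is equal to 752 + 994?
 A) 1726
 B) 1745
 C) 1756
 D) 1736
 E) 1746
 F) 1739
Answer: E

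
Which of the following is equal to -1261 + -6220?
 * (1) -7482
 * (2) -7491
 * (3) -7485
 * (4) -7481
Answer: 4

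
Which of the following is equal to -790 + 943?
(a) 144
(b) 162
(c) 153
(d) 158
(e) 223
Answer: c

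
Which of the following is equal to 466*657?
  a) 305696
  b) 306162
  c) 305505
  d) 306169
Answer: b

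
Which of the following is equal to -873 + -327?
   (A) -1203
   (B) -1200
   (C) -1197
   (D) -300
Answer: B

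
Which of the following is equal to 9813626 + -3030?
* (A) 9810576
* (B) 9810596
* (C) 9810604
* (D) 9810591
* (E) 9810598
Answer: B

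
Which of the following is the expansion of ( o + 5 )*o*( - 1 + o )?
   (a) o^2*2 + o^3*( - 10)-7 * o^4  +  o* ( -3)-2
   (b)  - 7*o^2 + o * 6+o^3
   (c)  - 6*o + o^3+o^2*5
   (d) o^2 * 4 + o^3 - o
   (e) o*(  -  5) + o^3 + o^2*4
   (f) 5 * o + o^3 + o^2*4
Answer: e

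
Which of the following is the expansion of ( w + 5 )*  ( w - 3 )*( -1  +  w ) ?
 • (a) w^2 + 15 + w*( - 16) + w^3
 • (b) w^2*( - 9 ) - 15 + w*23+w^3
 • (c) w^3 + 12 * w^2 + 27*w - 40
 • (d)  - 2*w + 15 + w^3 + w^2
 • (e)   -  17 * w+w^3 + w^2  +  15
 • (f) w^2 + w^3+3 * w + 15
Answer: e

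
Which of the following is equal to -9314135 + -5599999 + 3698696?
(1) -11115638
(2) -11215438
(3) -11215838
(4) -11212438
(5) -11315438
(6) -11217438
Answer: 2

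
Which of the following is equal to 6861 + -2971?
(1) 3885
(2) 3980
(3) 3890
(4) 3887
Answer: 3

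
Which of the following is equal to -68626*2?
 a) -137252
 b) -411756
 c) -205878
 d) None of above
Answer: a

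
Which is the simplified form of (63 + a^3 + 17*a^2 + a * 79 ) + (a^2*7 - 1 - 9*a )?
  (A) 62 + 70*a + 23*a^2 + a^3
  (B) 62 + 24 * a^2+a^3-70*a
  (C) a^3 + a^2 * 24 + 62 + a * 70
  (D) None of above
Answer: C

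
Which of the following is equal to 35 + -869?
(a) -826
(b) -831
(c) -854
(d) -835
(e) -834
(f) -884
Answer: e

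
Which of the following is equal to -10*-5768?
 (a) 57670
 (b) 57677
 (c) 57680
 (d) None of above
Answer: c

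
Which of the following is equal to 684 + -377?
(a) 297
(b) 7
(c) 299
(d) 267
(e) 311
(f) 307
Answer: f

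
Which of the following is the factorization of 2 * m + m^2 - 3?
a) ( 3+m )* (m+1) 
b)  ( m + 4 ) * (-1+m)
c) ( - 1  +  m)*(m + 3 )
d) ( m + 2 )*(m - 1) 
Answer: c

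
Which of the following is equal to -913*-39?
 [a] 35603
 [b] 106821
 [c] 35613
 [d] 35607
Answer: d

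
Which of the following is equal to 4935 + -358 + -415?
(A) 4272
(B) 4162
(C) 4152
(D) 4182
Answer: B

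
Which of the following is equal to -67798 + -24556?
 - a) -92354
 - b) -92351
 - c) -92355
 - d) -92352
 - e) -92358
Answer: a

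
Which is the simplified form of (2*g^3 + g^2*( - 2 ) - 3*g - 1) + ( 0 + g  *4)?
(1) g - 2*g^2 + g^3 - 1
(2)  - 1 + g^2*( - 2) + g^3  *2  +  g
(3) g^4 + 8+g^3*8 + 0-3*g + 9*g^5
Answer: 2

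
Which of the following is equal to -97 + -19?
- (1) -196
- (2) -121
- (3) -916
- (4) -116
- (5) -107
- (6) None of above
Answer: 4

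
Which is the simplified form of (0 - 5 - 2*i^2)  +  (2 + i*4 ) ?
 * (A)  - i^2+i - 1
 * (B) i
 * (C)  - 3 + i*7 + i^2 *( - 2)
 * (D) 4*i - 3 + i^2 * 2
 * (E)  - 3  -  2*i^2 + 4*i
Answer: E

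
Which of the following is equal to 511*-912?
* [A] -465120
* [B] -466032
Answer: B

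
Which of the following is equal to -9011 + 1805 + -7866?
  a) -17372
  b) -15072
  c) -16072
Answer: b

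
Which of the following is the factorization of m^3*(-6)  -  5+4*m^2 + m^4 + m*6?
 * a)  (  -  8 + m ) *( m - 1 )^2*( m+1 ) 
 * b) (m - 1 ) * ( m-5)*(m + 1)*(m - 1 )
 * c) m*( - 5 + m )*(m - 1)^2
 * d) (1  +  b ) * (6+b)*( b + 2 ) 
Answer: b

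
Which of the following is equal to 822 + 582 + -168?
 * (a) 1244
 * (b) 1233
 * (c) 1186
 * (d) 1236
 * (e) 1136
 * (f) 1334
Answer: d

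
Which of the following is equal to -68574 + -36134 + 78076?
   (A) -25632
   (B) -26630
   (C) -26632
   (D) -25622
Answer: C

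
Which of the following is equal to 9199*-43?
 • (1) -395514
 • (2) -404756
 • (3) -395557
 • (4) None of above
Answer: 3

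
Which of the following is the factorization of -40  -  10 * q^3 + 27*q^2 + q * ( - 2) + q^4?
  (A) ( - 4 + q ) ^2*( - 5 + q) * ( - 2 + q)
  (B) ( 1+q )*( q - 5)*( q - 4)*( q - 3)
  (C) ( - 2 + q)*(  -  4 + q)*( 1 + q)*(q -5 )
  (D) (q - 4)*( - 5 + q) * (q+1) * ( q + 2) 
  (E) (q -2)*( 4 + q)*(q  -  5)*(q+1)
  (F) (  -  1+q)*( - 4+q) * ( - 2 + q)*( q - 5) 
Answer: C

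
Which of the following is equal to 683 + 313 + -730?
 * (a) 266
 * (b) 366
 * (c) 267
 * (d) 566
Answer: a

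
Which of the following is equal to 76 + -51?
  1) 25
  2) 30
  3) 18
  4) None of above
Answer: 1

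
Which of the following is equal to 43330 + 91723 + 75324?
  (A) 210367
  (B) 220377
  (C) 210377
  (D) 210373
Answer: C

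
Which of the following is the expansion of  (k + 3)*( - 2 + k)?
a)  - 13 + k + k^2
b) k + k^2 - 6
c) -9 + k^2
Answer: b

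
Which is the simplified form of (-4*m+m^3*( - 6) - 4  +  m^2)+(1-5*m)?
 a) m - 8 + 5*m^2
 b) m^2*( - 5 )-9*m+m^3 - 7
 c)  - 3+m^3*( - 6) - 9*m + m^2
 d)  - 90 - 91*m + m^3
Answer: c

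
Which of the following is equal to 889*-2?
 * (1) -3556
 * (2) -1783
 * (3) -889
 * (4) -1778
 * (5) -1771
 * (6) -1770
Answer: 4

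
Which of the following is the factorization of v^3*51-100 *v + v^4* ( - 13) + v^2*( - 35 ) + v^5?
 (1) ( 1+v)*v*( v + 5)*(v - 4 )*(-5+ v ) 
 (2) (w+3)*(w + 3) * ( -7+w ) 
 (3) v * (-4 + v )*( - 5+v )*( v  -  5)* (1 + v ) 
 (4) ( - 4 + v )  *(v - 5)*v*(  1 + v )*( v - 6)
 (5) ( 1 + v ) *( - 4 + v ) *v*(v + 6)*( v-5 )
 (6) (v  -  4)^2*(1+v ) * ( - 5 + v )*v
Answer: 3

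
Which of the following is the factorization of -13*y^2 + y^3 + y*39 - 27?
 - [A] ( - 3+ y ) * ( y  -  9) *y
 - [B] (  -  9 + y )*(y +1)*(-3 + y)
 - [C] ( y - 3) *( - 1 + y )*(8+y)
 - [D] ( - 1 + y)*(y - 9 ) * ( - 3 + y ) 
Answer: D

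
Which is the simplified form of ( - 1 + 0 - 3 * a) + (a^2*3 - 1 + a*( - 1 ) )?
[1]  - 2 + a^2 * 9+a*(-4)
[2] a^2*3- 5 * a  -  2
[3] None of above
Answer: 3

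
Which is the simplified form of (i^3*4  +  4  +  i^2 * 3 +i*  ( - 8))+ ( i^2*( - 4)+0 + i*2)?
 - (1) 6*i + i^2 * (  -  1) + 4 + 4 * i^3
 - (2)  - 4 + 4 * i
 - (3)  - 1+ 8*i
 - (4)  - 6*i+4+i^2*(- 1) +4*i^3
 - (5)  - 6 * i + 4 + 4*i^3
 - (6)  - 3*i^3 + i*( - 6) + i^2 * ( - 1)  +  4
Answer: 4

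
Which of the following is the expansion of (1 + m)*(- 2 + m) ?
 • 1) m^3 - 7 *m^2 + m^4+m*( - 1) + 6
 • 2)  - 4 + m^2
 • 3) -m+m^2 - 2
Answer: 3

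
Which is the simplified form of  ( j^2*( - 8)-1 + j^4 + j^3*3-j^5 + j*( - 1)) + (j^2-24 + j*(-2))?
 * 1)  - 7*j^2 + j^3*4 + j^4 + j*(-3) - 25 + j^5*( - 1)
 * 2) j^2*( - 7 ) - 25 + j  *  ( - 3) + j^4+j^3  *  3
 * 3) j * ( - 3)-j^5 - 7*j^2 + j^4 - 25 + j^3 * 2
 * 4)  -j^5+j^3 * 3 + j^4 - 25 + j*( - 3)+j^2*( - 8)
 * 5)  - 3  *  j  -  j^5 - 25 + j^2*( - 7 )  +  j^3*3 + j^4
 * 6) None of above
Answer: 5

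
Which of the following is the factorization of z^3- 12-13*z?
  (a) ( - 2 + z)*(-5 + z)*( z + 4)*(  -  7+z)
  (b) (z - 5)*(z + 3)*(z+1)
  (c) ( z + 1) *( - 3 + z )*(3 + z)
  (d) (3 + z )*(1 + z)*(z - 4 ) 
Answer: d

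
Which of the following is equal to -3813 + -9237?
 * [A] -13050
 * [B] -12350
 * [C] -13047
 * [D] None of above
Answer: A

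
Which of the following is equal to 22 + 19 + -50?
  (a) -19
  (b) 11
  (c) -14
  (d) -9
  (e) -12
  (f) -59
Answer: d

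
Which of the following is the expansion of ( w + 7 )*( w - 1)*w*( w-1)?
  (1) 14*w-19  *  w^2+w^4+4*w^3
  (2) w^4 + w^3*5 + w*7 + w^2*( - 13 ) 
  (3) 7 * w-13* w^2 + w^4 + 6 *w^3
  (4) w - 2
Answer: 2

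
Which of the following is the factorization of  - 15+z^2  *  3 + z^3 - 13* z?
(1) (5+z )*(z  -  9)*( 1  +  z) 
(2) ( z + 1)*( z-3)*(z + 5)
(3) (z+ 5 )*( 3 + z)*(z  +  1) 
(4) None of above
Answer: 2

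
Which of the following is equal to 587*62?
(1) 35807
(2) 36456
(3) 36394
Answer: 3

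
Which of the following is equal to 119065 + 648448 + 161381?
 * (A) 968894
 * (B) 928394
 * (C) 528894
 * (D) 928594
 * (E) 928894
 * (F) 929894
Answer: E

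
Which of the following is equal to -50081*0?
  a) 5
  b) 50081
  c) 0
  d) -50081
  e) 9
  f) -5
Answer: c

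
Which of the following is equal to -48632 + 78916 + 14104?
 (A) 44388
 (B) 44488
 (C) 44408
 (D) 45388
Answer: A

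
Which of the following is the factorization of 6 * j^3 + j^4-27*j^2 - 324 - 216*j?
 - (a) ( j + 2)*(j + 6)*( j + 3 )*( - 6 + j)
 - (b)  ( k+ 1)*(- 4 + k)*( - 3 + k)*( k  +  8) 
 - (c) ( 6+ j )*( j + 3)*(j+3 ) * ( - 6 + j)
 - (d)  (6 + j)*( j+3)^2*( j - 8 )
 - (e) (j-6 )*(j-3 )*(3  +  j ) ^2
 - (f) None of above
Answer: c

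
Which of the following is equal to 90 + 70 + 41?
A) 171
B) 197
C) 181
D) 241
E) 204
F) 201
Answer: F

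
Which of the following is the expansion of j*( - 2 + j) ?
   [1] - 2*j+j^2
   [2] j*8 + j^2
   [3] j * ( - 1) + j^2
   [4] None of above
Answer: 1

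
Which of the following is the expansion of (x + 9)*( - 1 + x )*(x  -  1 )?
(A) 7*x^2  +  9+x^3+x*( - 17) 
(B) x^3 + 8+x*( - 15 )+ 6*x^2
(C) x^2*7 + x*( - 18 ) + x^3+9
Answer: A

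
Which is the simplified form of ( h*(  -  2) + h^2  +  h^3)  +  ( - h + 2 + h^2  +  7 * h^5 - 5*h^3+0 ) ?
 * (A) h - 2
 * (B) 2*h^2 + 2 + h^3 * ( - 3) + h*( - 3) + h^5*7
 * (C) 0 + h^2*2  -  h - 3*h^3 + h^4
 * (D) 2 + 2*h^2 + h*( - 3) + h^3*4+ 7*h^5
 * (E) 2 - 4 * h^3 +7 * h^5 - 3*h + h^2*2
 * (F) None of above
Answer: E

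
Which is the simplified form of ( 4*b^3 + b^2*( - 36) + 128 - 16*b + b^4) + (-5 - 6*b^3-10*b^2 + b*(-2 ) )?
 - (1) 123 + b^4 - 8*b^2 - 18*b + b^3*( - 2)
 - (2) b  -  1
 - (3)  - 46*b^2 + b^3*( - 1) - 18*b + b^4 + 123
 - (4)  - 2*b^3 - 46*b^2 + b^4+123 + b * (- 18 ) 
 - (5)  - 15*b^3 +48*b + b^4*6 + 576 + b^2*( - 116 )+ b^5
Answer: 4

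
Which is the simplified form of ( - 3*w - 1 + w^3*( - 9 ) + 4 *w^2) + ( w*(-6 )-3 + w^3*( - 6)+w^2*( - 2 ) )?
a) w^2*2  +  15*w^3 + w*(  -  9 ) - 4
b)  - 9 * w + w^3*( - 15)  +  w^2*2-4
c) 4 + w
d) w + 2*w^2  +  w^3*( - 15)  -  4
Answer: b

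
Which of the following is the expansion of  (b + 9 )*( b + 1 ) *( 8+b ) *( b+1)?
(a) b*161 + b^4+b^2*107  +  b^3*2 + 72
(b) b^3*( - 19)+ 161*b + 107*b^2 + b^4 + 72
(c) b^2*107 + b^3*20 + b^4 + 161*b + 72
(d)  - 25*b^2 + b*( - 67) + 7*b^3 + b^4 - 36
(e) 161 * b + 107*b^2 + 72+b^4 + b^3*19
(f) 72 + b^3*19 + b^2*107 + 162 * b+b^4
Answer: e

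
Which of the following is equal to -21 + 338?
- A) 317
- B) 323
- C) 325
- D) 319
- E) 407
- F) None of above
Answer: A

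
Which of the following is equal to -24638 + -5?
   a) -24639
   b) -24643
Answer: b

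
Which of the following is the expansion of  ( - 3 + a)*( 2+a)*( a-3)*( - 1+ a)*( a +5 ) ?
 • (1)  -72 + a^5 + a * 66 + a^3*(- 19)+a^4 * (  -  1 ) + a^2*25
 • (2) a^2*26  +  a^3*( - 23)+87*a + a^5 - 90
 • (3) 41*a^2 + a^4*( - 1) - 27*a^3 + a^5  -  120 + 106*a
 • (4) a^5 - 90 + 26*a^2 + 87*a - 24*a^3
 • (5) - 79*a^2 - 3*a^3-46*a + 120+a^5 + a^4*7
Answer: 4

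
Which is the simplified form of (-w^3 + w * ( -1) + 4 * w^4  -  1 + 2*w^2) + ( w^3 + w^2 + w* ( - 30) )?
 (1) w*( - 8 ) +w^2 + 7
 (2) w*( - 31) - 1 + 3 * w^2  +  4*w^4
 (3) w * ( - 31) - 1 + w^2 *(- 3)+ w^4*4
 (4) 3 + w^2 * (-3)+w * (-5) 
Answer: 2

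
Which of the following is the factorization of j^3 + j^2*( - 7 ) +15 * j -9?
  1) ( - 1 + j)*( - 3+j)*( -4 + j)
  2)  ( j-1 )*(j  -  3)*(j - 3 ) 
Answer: 2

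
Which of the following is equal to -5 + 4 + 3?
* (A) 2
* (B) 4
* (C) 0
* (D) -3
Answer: A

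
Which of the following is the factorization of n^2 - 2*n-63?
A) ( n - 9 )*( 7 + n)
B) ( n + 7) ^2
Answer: A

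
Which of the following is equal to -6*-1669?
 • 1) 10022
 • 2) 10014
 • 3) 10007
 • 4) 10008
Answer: 2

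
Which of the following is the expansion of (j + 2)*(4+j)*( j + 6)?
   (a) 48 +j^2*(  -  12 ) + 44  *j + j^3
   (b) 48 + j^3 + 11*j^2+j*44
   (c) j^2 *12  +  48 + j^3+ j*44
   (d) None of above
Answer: c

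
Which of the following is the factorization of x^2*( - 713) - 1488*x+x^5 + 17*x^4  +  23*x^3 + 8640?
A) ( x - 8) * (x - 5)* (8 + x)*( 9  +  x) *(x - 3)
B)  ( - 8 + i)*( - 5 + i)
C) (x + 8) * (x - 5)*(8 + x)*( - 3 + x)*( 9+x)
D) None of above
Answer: C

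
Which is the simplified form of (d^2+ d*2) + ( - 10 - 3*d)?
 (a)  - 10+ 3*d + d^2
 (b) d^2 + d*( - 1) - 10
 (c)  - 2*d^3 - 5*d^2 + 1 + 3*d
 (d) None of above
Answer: b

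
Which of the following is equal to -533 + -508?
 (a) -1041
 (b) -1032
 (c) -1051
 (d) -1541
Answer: a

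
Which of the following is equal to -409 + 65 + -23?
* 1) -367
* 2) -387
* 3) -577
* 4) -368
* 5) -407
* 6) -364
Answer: 1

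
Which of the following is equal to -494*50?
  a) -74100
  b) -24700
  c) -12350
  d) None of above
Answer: b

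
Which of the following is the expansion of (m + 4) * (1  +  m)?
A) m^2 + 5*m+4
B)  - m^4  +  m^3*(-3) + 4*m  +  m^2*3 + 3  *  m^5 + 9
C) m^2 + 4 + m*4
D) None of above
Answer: A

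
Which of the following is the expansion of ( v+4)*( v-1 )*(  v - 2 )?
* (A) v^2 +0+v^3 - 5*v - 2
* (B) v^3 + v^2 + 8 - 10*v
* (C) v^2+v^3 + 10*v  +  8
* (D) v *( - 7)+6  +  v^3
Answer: B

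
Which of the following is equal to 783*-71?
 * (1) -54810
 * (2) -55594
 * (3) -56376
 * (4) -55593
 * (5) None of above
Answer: 4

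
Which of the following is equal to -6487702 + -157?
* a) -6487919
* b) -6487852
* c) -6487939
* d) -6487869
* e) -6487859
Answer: e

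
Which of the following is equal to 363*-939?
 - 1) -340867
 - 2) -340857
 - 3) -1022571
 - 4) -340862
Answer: 2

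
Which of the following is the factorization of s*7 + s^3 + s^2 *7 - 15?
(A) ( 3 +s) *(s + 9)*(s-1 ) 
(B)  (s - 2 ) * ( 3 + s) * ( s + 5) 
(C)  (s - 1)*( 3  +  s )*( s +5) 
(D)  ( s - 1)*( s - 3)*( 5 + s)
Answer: C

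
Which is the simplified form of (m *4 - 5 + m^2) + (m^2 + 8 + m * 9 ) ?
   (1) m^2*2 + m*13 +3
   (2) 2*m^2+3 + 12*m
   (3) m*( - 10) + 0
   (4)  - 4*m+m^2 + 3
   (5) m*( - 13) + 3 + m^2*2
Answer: 1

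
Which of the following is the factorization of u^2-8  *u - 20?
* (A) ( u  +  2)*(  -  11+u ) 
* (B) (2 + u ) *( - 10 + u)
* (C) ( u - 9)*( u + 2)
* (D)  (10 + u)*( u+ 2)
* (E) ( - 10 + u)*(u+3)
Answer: B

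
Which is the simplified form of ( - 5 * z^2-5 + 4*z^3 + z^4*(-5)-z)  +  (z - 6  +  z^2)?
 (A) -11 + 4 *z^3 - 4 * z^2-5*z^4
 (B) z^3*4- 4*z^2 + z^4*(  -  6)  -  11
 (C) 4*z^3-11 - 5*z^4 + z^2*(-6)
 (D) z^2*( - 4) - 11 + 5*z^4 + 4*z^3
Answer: A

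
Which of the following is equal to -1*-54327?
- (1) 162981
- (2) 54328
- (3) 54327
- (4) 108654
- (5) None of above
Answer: 3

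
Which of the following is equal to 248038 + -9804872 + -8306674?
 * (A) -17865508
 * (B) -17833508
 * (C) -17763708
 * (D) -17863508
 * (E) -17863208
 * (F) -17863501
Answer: D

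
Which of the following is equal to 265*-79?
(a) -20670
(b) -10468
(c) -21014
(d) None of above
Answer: d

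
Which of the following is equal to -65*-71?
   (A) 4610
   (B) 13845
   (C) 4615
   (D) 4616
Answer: C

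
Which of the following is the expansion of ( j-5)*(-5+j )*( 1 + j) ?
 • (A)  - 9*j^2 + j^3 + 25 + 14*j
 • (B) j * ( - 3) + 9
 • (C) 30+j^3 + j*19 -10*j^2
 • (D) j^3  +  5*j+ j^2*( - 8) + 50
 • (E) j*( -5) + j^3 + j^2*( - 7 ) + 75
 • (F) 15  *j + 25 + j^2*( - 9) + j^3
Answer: F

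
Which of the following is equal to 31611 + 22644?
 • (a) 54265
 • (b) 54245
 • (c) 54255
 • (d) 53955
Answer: c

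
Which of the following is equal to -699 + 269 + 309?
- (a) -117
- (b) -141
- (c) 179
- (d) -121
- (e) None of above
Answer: d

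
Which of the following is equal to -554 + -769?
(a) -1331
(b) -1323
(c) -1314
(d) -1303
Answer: b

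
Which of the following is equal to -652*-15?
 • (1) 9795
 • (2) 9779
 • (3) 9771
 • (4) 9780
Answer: 4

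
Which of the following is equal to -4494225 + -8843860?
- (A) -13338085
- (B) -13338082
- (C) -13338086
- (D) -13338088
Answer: A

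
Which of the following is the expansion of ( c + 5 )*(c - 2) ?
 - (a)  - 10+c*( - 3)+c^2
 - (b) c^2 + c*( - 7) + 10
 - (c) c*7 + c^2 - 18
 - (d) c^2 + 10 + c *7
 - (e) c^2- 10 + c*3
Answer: e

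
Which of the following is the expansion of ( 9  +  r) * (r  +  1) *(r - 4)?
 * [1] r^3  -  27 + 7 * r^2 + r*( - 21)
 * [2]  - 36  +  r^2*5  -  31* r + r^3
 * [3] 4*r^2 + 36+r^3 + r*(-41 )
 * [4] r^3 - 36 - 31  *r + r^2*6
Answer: 4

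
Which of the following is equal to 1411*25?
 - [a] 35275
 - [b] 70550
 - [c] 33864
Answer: a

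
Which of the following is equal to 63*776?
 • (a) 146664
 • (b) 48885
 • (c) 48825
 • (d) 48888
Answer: d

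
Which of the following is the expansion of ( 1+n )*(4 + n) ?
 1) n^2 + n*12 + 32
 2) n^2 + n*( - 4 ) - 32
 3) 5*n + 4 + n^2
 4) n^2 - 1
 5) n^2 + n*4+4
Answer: 3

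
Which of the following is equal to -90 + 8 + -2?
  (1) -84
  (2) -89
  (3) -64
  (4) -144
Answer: 1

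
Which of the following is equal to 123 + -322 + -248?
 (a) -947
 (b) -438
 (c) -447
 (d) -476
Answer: c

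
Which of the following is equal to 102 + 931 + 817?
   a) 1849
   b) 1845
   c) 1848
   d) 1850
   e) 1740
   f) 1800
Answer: d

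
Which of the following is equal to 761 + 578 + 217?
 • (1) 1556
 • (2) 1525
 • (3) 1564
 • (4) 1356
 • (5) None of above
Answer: 1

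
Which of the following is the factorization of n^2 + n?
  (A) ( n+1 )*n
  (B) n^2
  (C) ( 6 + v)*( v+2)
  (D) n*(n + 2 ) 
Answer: A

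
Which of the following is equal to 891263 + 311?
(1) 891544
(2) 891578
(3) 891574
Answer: 3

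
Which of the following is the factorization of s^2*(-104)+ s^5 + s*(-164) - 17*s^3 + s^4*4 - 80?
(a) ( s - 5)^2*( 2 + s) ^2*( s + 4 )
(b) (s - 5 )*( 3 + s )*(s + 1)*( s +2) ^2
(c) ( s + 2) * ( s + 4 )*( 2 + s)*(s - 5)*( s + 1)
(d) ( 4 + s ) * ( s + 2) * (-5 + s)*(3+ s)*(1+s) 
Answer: c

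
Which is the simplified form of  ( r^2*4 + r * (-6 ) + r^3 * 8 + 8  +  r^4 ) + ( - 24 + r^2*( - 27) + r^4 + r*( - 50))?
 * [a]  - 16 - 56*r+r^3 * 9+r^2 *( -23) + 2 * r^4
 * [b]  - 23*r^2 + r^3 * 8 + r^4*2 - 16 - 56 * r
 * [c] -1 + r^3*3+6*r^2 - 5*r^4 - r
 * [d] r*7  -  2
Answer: b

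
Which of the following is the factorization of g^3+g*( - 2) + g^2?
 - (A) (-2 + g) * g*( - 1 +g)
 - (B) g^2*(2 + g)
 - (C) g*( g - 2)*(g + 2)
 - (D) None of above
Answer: D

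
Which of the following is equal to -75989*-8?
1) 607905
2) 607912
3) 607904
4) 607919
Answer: 2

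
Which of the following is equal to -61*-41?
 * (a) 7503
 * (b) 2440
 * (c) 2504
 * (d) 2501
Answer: d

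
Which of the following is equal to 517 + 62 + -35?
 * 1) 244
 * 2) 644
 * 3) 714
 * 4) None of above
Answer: 4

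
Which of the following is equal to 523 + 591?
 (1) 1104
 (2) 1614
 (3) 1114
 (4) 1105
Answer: 3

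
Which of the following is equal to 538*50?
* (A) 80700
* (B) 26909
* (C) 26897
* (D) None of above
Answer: D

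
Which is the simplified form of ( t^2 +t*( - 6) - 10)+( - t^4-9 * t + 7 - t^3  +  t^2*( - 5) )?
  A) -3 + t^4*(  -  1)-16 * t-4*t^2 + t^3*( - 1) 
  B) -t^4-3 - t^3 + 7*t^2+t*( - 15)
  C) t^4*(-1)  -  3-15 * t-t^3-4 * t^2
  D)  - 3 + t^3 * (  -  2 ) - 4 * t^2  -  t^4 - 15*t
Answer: C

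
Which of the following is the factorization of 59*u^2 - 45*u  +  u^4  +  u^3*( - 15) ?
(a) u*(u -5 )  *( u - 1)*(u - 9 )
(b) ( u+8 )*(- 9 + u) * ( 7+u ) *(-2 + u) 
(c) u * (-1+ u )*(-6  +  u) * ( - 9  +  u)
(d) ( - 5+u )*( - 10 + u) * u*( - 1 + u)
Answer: a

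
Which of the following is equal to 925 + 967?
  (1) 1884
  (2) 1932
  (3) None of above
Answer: 3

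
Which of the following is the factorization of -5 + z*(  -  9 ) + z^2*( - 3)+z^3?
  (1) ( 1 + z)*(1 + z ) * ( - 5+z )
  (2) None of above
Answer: 1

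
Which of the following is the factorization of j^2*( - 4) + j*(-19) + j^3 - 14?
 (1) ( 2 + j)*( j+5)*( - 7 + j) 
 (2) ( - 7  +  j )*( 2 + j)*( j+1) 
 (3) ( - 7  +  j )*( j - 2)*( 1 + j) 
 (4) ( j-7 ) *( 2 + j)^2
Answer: 2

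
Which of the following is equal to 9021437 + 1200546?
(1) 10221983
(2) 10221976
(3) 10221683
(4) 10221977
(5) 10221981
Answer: 1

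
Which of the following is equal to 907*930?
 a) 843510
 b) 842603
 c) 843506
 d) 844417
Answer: a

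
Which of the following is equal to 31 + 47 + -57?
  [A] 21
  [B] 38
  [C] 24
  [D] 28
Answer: A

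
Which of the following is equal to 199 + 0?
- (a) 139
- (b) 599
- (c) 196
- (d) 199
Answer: d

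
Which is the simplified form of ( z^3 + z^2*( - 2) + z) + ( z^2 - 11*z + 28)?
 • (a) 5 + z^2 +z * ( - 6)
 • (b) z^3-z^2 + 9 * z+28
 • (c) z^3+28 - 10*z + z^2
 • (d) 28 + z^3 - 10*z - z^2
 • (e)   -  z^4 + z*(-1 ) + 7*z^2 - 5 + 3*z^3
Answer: d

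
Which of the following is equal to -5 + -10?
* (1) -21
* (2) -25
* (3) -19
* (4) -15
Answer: 4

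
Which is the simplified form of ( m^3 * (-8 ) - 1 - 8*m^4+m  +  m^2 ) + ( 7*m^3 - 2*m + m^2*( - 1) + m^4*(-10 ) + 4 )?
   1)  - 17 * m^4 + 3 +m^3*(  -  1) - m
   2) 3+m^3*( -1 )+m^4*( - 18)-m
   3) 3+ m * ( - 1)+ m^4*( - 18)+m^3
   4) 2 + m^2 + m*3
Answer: 2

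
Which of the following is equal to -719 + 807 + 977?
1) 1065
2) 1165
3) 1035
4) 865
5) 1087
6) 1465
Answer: 1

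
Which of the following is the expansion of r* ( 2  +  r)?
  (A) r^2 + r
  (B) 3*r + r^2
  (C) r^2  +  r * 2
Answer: C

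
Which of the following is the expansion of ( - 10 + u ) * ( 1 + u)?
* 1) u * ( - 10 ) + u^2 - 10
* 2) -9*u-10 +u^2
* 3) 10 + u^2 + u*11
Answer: 2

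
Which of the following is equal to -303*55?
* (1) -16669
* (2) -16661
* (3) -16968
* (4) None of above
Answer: 4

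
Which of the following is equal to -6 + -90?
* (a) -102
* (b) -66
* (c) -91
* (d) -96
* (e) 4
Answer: d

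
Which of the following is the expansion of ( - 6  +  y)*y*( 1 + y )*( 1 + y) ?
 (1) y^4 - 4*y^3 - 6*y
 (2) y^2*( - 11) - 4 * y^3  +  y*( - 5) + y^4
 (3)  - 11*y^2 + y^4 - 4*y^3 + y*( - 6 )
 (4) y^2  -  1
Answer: 3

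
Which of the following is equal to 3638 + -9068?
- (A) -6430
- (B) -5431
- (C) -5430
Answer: C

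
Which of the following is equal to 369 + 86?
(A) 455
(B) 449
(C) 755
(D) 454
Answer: A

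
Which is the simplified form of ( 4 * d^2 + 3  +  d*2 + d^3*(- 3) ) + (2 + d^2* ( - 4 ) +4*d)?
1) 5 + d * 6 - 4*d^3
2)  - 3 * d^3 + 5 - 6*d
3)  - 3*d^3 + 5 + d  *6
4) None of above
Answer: 3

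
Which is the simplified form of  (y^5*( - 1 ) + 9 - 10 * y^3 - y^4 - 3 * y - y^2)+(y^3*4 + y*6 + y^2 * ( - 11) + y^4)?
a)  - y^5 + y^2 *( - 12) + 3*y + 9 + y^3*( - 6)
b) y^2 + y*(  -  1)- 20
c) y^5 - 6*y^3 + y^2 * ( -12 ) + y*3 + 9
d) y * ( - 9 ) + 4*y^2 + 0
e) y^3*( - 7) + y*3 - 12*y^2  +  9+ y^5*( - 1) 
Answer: a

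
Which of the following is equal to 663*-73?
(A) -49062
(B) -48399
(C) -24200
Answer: B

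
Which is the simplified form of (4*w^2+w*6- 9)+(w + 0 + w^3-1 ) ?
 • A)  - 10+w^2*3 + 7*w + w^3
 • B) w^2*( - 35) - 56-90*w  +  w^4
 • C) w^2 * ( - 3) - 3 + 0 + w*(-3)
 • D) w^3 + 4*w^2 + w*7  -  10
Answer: D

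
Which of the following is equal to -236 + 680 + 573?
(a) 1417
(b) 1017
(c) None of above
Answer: b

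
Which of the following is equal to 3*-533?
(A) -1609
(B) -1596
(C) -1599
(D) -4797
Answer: C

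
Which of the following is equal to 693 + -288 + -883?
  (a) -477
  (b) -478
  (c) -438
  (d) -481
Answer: b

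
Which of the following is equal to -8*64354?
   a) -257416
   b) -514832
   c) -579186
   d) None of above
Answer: b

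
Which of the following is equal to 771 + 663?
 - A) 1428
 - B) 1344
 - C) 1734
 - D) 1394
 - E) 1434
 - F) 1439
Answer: E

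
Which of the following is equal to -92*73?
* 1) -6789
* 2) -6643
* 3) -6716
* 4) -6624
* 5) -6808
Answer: 3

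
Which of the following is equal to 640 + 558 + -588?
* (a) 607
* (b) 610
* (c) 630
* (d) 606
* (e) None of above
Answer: b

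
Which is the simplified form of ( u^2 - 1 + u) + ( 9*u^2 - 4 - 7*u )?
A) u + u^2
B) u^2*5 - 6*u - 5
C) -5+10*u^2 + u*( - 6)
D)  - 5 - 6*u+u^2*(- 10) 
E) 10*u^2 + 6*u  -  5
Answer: C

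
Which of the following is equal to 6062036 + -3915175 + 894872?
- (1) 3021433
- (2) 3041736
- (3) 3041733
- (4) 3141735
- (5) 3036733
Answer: 3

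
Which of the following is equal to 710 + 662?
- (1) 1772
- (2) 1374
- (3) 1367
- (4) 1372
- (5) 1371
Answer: 4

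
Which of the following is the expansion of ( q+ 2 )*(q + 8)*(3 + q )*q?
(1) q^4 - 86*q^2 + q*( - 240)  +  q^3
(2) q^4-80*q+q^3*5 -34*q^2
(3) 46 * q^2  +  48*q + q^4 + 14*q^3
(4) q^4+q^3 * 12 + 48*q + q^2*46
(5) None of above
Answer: 5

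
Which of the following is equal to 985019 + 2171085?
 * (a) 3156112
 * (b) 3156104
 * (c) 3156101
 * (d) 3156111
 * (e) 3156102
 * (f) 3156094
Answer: b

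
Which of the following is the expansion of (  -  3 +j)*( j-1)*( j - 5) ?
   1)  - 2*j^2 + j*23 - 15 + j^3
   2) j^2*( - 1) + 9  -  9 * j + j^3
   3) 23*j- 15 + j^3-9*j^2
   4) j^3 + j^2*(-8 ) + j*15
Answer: 3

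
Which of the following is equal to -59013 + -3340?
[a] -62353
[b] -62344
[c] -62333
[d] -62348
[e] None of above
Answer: a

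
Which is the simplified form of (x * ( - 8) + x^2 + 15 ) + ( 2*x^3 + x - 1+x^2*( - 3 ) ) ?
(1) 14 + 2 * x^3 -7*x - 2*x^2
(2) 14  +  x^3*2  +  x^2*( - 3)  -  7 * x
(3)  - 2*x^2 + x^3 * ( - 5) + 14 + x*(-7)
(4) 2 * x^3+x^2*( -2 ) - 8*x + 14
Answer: 1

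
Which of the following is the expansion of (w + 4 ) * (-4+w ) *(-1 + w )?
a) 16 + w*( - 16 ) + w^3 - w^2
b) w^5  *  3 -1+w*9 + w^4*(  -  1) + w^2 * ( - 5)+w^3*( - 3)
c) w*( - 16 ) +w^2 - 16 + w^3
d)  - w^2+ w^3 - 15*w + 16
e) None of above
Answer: a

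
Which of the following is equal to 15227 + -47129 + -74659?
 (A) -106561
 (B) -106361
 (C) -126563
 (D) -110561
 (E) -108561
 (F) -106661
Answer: A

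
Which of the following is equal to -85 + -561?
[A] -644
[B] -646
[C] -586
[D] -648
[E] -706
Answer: B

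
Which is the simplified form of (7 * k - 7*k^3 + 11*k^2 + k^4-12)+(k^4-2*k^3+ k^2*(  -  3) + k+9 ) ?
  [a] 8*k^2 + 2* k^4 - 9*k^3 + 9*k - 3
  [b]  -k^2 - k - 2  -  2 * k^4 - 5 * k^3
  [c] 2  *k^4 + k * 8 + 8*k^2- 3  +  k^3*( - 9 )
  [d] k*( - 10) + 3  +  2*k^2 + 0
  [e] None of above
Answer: c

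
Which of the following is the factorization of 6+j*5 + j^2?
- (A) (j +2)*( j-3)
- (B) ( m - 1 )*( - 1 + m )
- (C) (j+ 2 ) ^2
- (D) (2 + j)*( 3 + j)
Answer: D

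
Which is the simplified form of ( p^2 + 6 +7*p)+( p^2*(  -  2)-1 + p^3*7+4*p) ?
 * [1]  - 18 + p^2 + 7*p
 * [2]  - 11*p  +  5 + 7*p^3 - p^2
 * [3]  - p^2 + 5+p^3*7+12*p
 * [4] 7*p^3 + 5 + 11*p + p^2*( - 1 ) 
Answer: 4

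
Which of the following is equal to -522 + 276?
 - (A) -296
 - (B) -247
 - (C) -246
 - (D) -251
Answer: C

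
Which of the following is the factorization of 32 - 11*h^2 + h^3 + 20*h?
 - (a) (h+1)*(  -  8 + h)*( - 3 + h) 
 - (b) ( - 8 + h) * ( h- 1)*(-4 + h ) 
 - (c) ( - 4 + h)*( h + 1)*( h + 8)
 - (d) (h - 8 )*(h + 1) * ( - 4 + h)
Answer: d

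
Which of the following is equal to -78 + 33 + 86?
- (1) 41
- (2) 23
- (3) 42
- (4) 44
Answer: 1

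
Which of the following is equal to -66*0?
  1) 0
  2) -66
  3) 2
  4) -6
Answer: 1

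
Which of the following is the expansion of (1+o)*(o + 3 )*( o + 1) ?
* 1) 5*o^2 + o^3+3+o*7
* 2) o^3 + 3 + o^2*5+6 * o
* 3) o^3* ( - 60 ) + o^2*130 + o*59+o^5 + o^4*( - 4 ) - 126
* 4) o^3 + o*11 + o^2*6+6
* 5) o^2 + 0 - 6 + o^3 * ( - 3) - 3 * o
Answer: 1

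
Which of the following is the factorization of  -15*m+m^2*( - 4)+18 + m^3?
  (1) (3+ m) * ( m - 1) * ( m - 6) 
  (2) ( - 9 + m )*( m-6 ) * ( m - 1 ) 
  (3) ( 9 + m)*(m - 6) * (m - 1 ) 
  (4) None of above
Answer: 1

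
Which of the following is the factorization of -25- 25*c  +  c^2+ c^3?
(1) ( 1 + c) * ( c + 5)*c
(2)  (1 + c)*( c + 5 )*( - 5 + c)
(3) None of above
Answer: 2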